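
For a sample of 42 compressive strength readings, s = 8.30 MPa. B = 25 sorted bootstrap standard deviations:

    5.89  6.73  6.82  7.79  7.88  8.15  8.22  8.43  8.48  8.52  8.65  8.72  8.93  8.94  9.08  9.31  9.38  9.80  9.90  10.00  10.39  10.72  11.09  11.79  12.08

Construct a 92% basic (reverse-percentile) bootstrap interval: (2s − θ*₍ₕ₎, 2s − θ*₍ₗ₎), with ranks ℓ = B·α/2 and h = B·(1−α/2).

(4.81, 10.71)

Percentile endpoints at ranks 1 and 24: θ*₍1₎ = 5.89, θ*₍24₎ = 11.79.
Basic interval reflects these around s:
  lower = 2 × 8.30 − 11.79 = 4.81
  upper = 2 × 8.30 − 5.89 = 10.71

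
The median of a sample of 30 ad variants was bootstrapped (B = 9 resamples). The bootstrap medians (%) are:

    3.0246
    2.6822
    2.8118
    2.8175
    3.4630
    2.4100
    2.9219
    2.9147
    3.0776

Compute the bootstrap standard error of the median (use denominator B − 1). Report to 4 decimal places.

SE* = 0.2887

Bootstrap SE is the standard deviation of the 9 replicate medians.
Mean of replicates: (3.0246 + 2.6822 + 2.8118 + 2.8175 + 3.4630 + 2.4100 + 2.9219 + 2.9147 + 3.0776) / 9 = 26.12330 / 9 = 2.90259
Sum of squared deviations: (+0.12201)² + (−0.22039)² + (−0.09079)² + (−0.08509)² + (+0.56041)² + (−0.49259)² + (+0.01931)² + (+0.01211)² + (+0.17501)² = 0.66679
Variance = 0.66679 / 8 = 0.08335
SE* = √0.08335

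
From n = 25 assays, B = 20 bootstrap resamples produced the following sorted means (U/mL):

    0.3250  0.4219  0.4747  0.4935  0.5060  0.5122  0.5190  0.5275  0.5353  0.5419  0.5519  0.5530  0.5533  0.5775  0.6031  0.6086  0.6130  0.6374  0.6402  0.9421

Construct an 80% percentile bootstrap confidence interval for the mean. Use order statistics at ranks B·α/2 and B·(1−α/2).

(0.4219, 0.6374)

α = 0.20; lower rank = 20 × 0.100 = 2; upper rank = 20 × 0.900 = 18.
The 2nd smallest replicate is 0.4219; the 18th is 0.6374.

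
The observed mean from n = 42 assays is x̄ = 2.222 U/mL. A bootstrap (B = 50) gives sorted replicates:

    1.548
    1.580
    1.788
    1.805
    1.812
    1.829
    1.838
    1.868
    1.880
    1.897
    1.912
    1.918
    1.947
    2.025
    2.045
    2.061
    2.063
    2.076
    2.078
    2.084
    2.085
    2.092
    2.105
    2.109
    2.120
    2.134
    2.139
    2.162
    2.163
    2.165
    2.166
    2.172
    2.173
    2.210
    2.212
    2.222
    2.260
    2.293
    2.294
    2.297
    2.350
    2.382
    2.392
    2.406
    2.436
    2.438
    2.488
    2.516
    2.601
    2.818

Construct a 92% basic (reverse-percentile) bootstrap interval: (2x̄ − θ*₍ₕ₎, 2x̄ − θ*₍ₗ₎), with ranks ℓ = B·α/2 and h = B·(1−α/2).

Percentile endpoints at ranks 2 and 48: θ*₍2₎ = 1.580, θ*₍48₎ = 2.516.
Basic interval reflects these around x̄:
  lower = 2 × 2.222 − 2.516 = 1.928
  upper = 2 × 2.222 − 1.580 = 2.864

(1.928, 2.864)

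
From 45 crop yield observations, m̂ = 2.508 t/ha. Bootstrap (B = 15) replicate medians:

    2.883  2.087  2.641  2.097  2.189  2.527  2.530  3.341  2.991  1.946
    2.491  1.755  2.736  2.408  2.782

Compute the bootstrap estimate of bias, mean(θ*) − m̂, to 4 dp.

mean(θ*) = (2.883 + 2.087 + 2.641 + 2.097 + 2.189 + 2.527 + 2.530 + 3.341 + 2.991 + 1.946 + 2.491 + 1.755 + 2.736 + 2.408 + 2.782) / 15 = 2.49360
bias = 2.49360 − 2.508

bias = −0.0144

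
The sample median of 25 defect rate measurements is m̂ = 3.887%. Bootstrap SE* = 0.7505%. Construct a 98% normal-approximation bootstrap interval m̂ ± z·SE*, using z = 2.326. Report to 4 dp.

Margin = 2.326 × 0.7505 = 1.74566
Interval: 3.887 ± 1.74566

(2.1413, 5.6327)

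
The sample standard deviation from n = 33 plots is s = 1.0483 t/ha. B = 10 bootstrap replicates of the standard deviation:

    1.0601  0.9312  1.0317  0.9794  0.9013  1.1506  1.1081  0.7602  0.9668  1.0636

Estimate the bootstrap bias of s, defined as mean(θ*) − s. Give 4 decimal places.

bias = −0.0530

mean(θ*) = (1.0601 + 0.9312 + 1.0317 + 0.9794 + 0.9013 + 1.1506 + 1.1081 + 0.7602 + 0.9668 + 1.0636) / 10 = 0.99530
bias = 0.99530 − 1.0483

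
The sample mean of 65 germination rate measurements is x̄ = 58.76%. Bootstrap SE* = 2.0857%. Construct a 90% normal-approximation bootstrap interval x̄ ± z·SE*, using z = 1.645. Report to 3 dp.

Margin = 1.645 × 2.0857 = 3.4310
Interval: 58.76 ± 3.4310

(55.329, 62.191)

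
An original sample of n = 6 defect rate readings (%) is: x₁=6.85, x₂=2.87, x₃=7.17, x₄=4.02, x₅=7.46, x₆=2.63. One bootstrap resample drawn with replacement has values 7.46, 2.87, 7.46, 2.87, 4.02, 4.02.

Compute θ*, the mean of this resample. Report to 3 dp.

Mean = (7.46 + 2.87 + 7.46 + 2.87 + 4.02 + 4.02) / 6 = 28.700 / 6 = 4.783

θ* = 4.783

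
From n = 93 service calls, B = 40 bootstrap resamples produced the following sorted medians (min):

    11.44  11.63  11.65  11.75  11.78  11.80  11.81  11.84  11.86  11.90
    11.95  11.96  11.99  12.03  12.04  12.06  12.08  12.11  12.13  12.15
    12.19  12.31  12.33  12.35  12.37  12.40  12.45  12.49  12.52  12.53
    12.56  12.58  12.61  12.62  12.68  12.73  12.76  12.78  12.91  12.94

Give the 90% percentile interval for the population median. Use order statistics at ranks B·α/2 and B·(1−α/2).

(11.63, 12.78)

α = 0.10; lower rank = 40 × 0.050 = 2; upper rank = 40 × 0.950 = 38.
The 2nd smallest replicate is 11.63; the 38th is 12.78.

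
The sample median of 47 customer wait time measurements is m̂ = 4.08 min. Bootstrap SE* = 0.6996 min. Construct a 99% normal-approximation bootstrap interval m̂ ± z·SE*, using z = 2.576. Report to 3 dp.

(2.278, 5.882)

Margin = 2.576 × 0.6996 = 1.8022
Interval: 4.08 ± 1.8022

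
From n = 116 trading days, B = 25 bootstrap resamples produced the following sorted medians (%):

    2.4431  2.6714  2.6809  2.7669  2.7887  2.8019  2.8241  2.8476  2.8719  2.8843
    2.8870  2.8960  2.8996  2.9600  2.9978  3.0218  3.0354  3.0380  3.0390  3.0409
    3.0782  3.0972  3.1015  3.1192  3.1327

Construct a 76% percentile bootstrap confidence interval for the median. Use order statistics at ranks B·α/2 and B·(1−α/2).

(2.6809, 3.0972)

α = 0.24; lower rank = 25 × 0.120 = 3; upper rank = 25 × 0.880 = 22.
The 3rd smallest replicate is 2.6809; the 22nd is 3.0972.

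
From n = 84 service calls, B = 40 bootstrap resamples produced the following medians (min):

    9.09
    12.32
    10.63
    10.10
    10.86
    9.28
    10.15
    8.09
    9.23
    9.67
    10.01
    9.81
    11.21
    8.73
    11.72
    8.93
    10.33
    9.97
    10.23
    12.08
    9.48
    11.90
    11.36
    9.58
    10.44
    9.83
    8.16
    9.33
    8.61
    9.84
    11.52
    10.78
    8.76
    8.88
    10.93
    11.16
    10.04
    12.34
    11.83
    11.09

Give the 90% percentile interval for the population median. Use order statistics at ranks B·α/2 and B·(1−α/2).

Sorted replicates: 8.09, 8.16, 8.61, 8.73, 8.76, 8.88, 8.93, 9.09, 9.23, 9.28, 9.33, 9.48, 9.58, 9.67, 9.81, 9.83, 9.84, 9.97, 10.01, 10.04, 10.10, 10.15, 10.23, 10.33, 10.44, 10.63, 10.78, 10.86, 10.93, 11.09, 11.16, 11.21, 11.36, 11.52, 11.72, 11.83, 11.90, 12.08, 12.32, 12.34
α = 0.10; lower rank = 40 × 0.050 = 2; upper rank = 40 × 0.950 = 38.
The 2nd smallest replicate is 8.16; the 38th is 12.08.

(8.16, 12.08)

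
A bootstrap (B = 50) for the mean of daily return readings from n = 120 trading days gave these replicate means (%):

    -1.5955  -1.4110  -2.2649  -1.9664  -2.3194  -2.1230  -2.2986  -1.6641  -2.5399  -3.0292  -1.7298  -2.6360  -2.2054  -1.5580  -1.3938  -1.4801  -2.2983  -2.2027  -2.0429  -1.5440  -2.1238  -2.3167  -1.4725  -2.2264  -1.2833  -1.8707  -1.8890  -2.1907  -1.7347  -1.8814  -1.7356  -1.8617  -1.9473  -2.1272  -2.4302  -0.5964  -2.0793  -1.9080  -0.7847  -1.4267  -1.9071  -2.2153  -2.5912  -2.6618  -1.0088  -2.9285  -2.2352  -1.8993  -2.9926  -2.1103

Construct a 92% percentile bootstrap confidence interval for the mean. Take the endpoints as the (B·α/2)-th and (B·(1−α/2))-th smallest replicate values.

Sorted replicates: -3.0292, -2.9926, -2.9285, -2.6618, -2.6360, -2.5912, -2.5399, -2.4302, -2.3194, -2.3167, -2.2986, -2.2983, -2.2649, -2.2352, -2.2264, -2.2153, -2.2054, -2.2027, -2.1907, -2.1272, -2.1238, -2.1230, -2.1103, -2.0793, -2.0429, -1.9664, -1.9473, -1.9080, -1.9071, -1.8993, -1.8890, -1.8814, -1.8707, -1.8617, -1.7356, -1.7347, -1.7298, -1.6641, -1.5955, -1.5580, -1.5440, -1.4801, -1.4725, -1.4267, -1.4110, -1.3938, -1.2833, -1.0088, -0.7847, -0.5964
α = 0.08; lower rank = 50 × 0.040 = 2; upper rank = 50 × 0.960 = 48.
The 2nd smallest replicate is -2.9926; the 48th is -1.0088.

(-2.9926, -1.0088)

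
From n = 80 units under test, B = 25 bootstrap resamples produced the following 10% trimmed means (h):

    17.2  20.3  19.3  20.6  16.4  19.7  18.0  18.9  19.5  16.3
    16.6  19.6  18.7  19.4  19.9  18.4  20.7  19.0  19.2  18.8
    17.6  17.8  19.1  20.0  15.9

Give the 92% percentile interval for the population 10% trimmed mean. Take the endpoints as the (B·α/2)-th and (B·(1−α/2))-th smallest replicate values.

(15.9, 20.6)

Sorted replicates: 15.9, 16.3, 16.4, 16.6, 17.2, 17.6, 17.8, 18.0, 18.4, 18.7, 18.8, 18.9, 19.0, 19.1, 19.2, 19.3, 19.4, 19.5, 19.6, 19.7, 19.9, 20.0, 20.3, 20.6, 20.7
α = 0.08; lower rank = 25 × 0.040 = 1; upper rank = 25 × 0.960 = 24.
The 1st smallest replicate is 15.9; the 24th is 20.6.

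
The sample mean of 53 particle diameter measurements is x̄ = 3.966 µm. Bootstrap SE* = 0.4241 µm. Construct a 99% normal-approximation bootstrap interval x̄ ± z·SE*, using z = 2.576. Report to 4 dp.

Margin = 2.576 × 0.4241 = 1.09248
Interval: 3.966 ± 1.09248

(2.8735, 5.0585)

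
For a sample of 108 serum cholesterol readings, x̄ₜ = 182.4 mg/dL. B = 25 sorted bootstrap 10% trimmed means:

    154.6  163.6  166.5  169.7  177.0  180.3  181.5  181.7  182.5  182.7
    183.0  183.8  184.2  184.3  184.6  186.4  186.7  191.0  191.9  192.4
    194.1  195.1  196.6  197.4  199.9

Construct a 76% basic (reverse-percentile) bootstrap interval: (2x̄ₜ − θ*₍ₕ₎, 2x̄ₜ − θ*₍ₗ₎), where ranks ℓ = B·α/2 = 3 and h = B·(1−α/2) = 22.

(169.7, 198.3)

Percentile endpoints at ranks 3 and 22: θ*₍3₎ = 166.5, θ*₍22₎ = 195.1.
Basic interval reflects these around x̄ₜ:
  lower = 2 × 182.4 − 195.1 = 169.7
  upper = 2 × 182.4 − 166.5 = 198.3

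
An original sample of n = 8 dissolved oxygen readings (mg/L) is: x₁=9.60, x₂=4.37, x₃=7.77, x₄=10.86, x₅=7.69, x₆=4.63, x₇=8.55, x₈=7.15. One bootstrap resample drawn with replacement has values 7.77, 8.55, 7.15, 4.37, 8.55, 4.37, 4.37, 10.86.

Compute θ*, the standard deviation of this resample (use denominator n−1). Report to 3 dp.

θ* = 2.422

Mean = 6.9988; sum of squared deviations = 41.0707
s² = 41.0707 / 7 = 5.8672
s = √5.8672 = 2.422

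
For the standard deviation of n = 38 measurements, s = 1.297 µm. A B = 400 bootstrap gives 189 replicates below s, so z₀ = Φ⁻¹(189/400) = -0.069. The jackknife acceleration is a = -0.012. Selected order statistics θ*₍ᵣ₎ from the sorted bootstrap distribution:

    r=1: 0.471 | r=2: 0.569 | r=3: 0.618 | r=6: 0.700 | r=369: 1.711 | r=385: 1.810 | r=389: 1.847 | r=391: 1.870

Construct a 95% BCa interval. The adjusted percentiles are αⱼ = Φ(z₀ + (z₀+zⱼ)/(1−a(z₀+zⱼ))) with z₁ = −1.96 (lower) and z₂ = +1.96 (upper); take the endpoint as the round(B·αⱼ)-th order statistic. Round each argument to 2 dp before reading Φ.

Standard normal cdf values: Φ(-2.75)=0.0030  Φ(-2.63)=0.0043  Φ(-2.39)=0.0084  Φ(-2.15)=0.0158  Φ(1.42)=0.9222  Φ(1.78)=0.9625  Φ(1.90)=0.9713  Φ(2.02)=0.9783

Lower: z₀ + z₁ = -0.069 + (-1.960) = -2.029; 1 − a(z₀+z₁) = 1 − (-0.012)(-2.029) = 0.9757; argument = -0.069 + (-2.029)/0.9757 = -2.1486 → -2.15.
α₁ = Φ(-2.15) = 0.0158; rank = round(400 × 0.0158) = 6; θ*₍6₎ = 0.700.
Upper: z₀ + z₂ = 1.891; 1 − a(z₀+z₂) = 1.0227; argument = 1.7800 → 1.78; α₂ = 0.9625; rank = 385; θ*₍385₎ = 1.810.

(0.700, 1.810)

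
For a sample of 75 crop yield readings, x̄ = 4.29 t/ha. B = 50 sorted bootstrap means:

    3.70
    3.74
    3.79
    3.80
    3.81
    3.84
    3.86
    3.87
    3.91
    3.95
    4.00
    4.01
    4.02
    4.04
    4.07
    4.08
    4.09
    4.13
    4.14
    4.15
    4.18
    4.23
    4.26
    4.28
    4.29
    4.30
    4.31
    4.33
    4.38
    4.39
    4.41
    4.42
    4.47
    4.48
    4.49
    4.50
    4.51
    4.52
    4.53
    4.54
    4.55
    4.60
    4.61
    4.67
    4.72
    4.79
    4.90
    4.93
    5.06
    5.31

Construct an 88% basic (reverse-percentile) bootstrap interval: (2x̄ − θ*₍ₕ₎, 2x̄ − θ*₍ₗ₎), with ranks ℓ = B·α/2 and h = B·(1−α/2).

Percentile endpoints at ranks 3 and 47: θ*₍3₎ = 3.79, θ*₍47₎ = 4.90.
Basic interval reflects these around x̄:
  lower = 2 × 4.29 − 4.90 = 3.68
  upper = 2 × 4.29 − 3.79 = 4.79

(3.68, 4.79)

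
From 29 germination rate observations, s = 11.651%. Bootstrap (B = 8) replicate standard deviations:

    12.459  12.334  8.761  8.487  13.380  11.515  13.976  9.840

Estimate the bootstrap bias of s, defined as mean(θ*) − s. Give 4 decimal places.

mean(θ*) = (12.459 + 12.334 + 8.761 + 8.487 + 13.380 + 11.515 + 13.976 + 9.840) / 8 = 11.34400
bias = 11.34400 − 11.651

bias = −0.3070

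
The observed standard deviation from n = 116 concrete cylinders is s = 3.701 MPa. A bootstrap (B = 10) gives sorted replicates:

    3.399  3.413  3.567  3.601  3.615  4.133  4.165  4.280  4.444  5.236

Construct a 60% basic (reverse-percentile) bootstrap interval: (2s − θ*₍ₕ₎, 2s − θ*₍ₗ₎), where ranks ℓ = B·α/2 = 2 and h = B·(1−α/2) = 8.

Percentile endpoints at ranks 2 and 8: θ*₍2₎ = 3.413, θ*₍8₎ = 4.280.
Basic interval reflects these around s:
  lower = 2 × 3.701 − 4.280 = 3.122
  upper = 2 × 3.701 − 3.413 = 3.989

(3.122, 3.989)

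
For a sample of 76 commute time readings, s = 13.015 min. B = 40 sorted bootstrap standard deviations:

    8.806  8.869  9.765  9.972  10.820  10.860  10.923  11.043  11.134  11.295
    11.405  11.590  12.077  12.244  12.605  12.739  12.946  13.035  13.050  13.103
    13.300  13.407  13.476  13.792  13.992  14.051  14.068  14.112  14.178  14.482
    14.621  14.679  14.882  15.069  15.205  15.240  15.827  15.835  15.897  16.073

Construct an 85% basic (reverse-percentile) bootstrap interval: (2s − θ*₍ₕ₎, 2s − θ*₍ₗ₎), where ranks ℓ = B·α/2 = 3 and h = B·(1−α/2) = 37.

(10.203, 16.265)

Percentile endpoints at ranks 3 and 37: θ*₍3₎ = 9.765, θ*₍37₎ = 15.827.
Basic interval reflects these around s:
  lower = 2 × 13.015 − 15.827 = 10.203
  upper = 2 × 13.015 − 9.765 = 16.265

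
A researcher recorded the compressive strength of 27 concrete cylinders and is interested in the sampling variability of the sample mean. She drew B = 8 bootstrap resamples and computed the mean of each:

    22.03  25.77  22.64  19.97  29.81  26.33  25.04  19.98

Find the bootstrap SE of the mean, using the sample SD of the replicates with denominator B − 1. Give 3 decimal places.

SE* = 3.412

Bootstrap SE is the standard deviation of the 8 replicate means.
Mean of replicates: (22.03 + 25.77 + 22.64 + 19.97 + 29.81 + 26.33 + 25.04 + 19.98) / 8 = 191.5700 / 8 = 23.9462
Sum of squared deviations: (−1.9162)² + (+1.8238)² + (−1.3062)² + (−3.9763)² + (+5.8637)² + (+2.3837)² + (+1.0938)² + (−3.9662)² = 81.5082
Variance = 81.5082 / 7 = 11.6440
SE* = √11.6440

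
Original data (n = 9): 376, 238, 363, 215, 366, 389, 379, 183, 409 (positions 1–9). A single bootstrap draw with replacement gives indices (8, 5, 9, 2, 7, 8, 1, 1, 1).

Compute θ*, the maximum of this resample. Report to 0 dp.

θ* = 409

Resample values: 183, 366, 409, 238, 379, 183, 376, 376, 376.
Maximum = 409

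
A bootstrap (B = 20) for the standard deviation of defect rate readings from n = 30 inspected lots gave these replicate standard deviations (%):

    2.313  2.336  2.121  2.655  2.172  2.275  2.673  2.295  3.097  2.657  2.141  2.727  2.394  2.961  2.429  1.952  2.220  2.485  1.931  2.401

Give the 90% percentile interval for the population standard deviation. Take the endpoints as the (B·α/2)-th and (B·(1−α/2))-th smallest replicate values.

Sorted replicates: 1.931, 1.952, 2.121, 2.141, 2.172, 2.220, 2.275, 2.295, 2.313, 2.336, 2.394, 2.401, 2.429, 2.485, 2.655, 2.657, 2.673, 2.727, 2.961, 3.097
α = 0.10; lower rank = 20 × 0.050 = 1; upper rank = 20 × 0.950 = 19.
The 1st smallest replicate is 1.931; the 19th is 2.961.

(1.931, 2.961)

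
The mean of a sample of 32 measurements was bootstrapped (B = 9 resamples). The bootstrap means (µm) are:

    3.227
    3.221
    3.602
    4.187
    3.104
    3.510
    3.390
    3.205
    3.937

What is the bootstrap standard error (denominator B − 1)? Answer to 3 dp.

SE* = 0.367

Bootstrap SE is the standard deviation of the 9 replicate means.
Mean of replicates: (3.227 + 3.221 + 3.602 + 4.187 + 3.104 + 3.510 + 3.390 + 3.205 + 3.937) / 9 = 31.3830 / 9 = 3.4870
Sum of squared deviations: (−0.2600)² + (−0.2660)² + (+0.1150)² + (+0.7000)² + (−0.3830)² + (+0.0230)² + (−0.0970)² + (−0.2820)² + (+0.4500)² = 1.0802
Variance = 1.0802 / 8 = 0.1350
SE* = √0.1350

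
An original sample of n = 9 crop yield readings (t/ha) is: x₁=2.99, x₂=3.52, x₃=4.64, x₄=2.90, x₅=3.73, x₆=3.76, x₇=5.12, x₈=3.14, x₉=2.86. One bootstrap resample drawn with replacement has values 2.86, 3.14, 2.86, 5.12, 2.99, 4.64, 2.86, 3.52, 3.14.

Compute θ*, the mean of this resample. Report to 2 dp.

θ* = 3.46

Mean = (2.86 + 3.14 + 2.86 + 5.12 + 2.99 + 4.64 + 2.86 + 3.52 + 3.14) / 9 = 31.130 / 9 = 3.46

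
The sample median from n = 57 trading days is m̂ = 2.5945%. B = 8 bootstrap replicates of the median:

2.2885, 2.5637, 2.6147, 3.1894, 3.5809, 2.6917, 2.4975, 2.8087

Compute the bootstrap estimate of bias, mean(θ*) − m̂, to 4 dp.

bias = +0.1849

mean(θ*) = (2.2885 + 2.5637 + 2.6147 + 3.1894 + 3.5809 + 2.6917 + 2.4975 + 2.8087) / 8 = 2.77939
bias = 2.77939 − 2.5945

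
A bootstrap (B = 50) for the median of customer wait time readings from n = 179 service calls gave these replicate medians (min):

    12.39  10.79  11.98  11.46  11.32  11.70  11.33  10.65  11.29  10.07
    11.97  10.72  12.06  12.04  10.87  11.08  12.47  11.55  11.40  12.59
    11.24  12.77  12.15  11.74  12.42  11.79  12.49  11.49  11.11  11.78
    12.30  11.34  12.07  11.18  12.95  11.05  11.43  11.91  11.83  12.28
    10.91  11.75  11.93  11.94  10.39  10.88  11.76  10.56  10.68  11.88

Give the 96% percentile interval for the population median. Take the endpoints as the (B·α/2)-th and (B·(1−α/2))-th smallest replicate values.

(10.07, 12.77)

Sorted replicates: 10.07, 10.39, 10.56, 10.65, 10.68, 10.72, 10.79, 10.87, 10.88, 10.91, 11.05, 11.08, 11.11, 11.18, 11.24, 11.29, 11.32, 11.33, 11.34, 11.40, 11.43, 11.46, 11.49, 11.55, 11.70, 11.74, 11.75, 11.76, 11.78, 11.79, 11.83, 11.88, 11.91, 11.93, 11.94, 11.97, 11.98, 12.04, 12.06, 12.07, 12.15, 12.28, 12.30, 12.39, 12.42, 12.47, 12.49, 12.59, 12.77, 12.95
α = 0.04; lower rank = 50 × 0.020 = 1; upper rank = 50 × 0.980 = 49.
The 1st smallest replicate is 10.07; the 49th is 12.77.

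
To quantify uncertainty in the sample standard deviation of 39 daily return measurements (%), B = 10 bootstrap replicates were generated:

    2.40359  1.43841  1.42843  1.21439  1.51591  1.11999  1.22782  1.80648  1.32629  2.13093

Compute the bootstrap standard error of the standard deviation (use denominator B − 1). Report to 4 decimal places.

SE* = 0.4230

Bootstrap SE is the standard deviation of the 10 replicate standard deviations.
Mean of replicates: (2.40359 + 1.43841 + 1.42843 + 1.21439 + 1.51591 + 1.11999 + 1.22782 + 1.80648 + 1.32629 + 2.13093) / 10 = 15.612240 / 10 = 1.561224
Sum of squared deviations: (+0.842366)² + (−0.122814)² + (−0.132794)² + (−0.346834)² + (−0.045314)² + (−0.441234)² + (−0.333404)² + (+0.245256)² + (−0.234934)² + (+0.569706)² = 1.610400
Variance = 1.610400 / 9 = 0.178933
SE* = √0.178933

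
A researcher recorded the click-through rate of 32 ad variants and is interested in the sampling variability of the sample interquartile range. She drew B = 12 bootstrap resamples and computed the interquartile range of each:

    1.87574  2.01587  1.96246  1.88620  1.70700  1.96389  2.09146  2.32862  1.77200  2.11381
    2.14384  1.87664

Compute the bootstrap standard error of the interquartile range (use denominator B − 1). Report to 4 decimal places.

Bootstrap SE is the standard deviation of the 12 replicate interquartile ranges.
Mean of replicates: (1.87574 + 2.01587 + 1.96246 + 1.88620 + 1.70700 + 1.96389 + 2.09146 + 2.32862 + 1.77200 + 2.11381 + 2.14384 + 1.87664) / 12 = 23.737530 / 12 = 1.978128
Sum of squared deviations: (−0.102388)² + (+0.037743)² + (−0.015667)² + (−0.091927)² + (−0.271127)² + (−0.014238)² + (+0.113333)² + (+0.350492)² + (−0.206128)² + (+0.135682)² + (+0.165712)² + (−0.101487)² = 0.328665
Variance = 0.328665 / 11 = 0.029879
SE* = √0.029879

SE* = 0.1729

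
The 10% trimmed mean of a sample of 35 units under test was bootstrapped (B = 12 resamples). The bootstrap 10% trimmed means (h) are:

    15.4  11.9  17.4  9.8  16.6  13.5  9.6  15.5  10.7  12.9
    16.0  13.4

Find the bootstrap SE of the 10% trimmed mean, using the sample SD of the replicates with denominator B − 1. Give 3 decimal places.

SE* = 2.668

Bootstrap SE is the standard deviation of the 12 replicate 10% trimmed means.
Mean of replicates: (15.4 + 11.9 + 17.4 + 9.8 + 16.6 + 13.5 + 9.6 + 15.5 + 10.7 + 12.9 + 16.0 + 13.4) / 12 = 162.7000 / 12 = 13.5583
Sum of squared deviations: (+1.8417)² + (−1.6583)² + (+3.8417)² + (−3.7583)² + (+3.0417)² + (−0.0583)² + (−3.9583)² + (+1.9417)² + (−2.8583)² + (−0.6583)² + (+2.4417)² + (−0.1583)² = 78.3092
Variance = 78.3092 / 11 = 7.1190
SE* = √7.1190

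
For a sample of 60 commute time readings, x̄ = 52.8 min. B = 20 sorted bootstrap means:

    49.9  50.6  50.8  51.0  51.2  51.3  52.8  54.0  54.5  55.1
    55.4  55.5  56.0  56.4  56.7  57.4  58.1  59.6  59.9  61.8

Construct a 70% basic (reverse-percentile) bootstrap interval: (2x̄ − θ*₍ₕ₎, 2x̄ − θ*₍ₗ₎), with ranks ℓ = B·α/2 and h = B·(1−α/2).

Percentile endpoints at ranks 3 and 17: θ*₍3₎ = 50.8, θ*₍17₎ = 58.1.
Basic interval reflects these around x̄:
  lower = 2 × 52.8 − 58.1 = 47.5
  upper = 2 × 52.8 − 50.8 = 54.8

(47.5, 54.8)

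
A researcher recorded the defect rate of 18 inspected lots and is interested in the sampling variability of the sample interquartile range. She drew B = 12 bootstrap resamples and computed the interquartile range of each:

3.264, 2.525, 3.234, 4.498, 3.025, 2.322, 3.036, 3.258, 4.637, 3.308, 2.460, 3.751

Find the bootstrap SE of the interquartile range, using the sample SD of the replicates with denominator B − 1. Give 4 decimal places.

Bootstrap SE is the standard deviation of the 12 replicate interquartile ranges.
Mean of replicates: (3.264 + 2.525 + 3.234 + 4.498 + 3.025 + 2.322 + 3.036 + 3.258 + 4.637 + 3.308 + 2.460 + 3.751) / 12 = 39.31800 / 12 = 3.27650
Sum of squared deviations: (−0.01250)² + (−0.75150)² + (−0.04250)² + (+1.22150)² + (−0.25150)² + (−0.95450)² + (−0.24050)² + (−0.01850)² + (+1.36050)² + (+0.03150)² + (−0.81650)² + (+0.47450)² = 5.83506
Variance = 5.83506 / 11 = 0.53046
SE* = √0.53046

SE* = 0.7283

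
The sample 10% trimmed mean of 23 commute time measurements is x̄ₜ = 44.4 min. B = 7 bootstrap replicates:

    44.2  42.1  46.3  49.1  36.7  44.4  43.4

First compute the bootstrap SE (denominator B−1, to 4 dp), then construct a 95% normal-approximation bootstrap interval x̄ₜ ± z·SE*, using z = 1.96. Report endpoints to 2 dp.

Mean of replicates = 43.7429; sum of squared deviations = 88.2971; SE* = √(88.2971/6) = 3.8362
Margin = 1.96 × 3.8362 = 7.519
Interval: 44.4 ± 7.519

(36.88, 51.92)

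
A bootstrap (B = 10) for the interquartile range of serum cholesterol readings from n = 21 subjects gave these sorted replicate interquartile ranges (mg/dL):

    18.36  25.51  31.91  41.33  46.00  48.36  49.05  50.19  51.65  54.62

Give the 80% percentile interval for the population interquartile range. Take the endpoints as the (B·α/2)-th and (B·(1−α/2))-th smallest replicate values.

(18.36, 51.65)

α = 0.20; lower rank = 10 × 0.100 = 1; upper rank = 10 × 0.900 = 9.
The 1st smallest replicate is 18.36; the 9th is 51.65.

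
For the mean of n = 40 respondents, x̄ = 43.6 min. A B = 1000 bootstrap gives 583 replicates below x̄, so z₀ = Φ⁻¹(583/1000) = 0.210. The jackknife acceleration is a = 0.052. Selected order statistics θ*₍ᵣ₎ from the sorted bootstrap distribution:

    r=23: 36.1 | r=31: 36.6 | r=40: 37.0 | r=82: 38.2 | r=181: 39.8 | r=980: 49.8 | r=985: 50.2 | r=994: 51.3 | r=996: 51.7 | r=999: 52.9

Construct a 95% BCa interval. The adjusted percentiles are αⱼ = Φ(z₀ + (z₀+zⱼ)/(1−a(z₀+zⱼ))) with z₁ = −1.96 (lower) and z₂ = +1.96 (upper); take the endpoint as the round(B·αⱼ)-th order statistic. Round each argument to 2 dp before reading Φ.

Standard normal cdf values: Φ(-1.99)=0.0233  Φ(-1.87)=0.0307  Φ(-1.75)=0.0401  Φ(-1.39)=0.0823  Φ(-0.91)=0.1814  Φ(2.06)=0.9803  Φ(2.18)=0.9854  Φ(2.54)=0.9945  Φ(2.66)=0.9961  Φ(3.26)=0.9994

Lower: z₀ + z₁ = 0.210 + (-1.960) = -1.750; 1 − a(z₀+z₁) = 1 − (0.052)(-1.750) = 1.0910; argument = 0.210 + (-1.750)/1.0910 = -1.3940 → -1.39.
α₁ = Φ(-1.39) = 0.0823; rank = round(1000 × 0.0823) = 82; θ*₍82₎ = 38.2.
Upper: z₀ + z₂ = 2.170; 1 − a(z₀+z₂) = 0.8872; argument = 2.6560 → 2.66; α₂ = 0.9961; rank = 996; θ*₍996₎ = 51.7.

(38.2, 51.7)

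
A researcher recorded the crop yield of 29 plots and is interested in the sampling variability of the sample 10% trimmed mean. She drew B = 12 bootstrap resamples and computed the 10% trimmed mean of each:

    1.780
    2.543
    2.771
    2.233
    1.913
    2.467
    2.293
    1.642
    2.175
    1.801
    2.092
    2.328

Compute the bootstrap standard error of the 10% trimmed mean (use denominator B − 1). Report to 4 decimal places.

SE* = 0.3400

Bootstrap SE is the standard deviation of the 12 replicate 10% trimmed means.
Mean of replicates: (1.780 + 2.543 + 2.771 + 2.233 + 1.913 + 2.467 + 2.293 + 1.642 + 2.175 + 1.801 + 2.092 + 2.328) / 12 = 26.03800 / 12 = 2.16983
Sum of squared deviations: (−0.38983)² + (+0.37317)² + (+0.60117)² + (+0.06317)² + (−0.25683)² + (+0.29717)² + (+0.12317)² + (−0.52783)² + (+0.00517)² + (−0.36883)² + (−0.07783)² + (+0.15817)² = 1.27180
Variance = 1.27180 / 11 = 0.11562
SE* = √0.11562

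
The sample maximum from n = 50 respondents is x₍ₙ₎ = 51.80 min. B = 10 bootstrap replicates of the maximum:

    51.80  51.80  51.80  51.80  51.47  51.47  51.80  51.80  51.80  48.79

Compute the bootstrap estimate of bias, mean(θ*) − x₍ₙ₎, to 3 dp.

mean(θ*) = (51.80 + 51.80 + 51.80 + 51.80 + 51.47 + 51.47 + 51.80 + 51.80 + 51.80 + 48.79) / 10 = 51.4330
bias = 51.4330 − 51.80

bias = −0.367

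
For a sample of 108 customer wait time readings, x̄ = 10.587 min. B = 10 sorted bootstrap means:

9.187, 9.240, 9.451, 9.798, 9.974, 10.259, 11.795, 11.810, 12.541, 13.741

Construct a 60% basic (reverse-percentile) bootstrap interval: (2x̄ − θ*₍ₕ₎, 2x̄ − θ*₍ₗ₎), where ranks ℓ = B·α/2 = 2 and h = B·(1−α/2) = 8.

(9.364, 11.934)

Percentile endpoints at ranks 2 and 8: θ*₍2₎ = 9.240, θ*₍8₎ = 11.810.
Basic interval reflects these around x̄:
  lower = 2 × 10.587 − 11.810 = 9.364
  upper = 2 × 10.587 − 9.240 = 11.934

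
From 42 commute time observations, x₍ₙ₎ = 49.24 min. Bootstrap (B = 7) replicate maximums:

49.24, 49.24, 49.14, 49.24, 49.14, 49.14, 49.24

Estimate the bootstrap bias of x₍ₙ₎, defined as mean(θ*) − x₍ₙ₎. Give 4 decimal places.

mean(θ*) = (49.24 + 49.24 + 49.14 + 49.24 + 49.14 + 49.14 + 49.24) / 7 = 49.19714
bias = 49.19714 − 49.24

bias = −0.0429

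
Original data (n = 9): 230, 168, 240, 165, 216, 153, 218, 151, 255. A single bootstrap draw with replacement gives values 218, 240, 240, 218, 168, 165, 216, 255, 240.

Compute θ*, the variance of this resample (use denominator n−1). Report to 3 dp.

θ* = 1016.694

Mean = 217.7778; sum of squared deviations = 8133.5556
s² = 8133.5556 / 8 = 1016.6944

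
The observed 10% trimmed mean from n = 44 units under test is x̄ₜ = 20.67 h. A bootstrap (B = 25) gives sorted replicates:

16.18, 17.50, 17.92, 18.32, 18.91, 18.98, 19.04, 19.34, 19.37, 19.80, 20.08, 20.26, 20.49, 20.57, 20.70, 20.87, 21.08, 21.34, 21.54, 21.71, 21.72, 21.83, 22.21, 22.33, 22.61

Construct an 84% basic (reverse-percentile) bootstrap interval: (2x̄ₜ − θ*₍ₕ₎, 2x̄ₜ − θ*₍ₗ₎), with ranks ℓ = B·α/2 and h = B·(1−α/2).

(19.13, 23.84)

Percentile endpoints at ranks 2 and 23: θ*₍2₎ = 17.50, θ*₍23₎ = 22.21.
Basic interval reflects these around x̄ₜ:
  lower = 2 × 20.67 − 22.21 = 19.13
  upper = 2 × 20.67 − 17.50 = 23.84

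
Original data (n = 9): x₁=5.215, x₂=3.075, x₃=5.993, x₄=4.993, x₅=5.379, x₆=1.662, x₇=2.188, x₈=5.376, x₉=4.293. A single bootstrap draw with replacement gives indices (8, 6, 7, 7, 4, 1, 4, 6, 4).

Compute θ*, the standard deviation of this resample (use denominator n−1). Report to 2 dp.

θ* = 1.70

Resample values: 5.376, 1.662, 2.188, 2.188, 4.993, 5.215, 4.993, 1.662, 4.993.
Mean = 3.6967; sum of squared deviations = 22.9988
s² = 22.9988 / 8 = 2.8749
s = √2.8749 = 1.70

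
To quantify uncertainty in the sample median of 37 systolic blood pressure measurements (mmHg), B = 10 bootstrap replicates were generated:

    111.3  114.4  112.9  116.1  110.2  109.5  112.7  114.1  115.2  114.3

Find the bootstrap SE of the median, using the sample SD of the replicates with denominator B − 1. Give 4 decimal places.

Bootstrap SE is the standard deviation of the 10 replicate medians.
Mean of replicates: (111.3 + 114.4 + 112.9 + 116.1 + 110.2 + 109.5 + 112.7 + 114.1 + 115.2 + 114.3) / 10 = 1130.70000 / 10 = 113.07000
Sum of squared deviations: (−1.77000)² + (+1.33000)² + (−0.17000)² + (+3.03000)² + (−2.87000)² + (−3.57000)² + (−0.37000)² + (+1.03000)² + (+2.13000)² + (+1.23000)² = 42.34100
Variance = 42.34100 / 9 = 4.70456
SE* = √4.70456

SE* = 2.1690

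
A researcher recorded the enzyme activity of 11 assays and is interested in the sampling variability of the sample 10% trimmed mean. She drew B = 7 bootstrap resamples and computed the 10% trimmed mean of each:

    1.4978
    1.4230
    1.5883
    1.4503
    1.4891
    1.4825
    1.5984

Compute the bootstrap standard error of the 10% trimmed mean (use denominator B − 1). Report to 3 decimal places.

Bootstrap SE is the standard deviation of the 7 replicate 10% trimmed means.
Mean of replicates: (1.4978 + 1.4230 + 1.5883 + 1.4503 + 1.4891 + 1.4825 + 1.5984) / 7 = 10.52940 / 7 = 1.50420
Sum of squared deviations: (−0.00640)² + (−0.08120)² + (+0.08410)² + (−0.05390)² + (−0.01510)² + (−0.02170)² + (+0.09420)² = 0.02618
Variance = 0.02618 / 6 = 0.00436
SE* = √0.00436

SE* = 0.066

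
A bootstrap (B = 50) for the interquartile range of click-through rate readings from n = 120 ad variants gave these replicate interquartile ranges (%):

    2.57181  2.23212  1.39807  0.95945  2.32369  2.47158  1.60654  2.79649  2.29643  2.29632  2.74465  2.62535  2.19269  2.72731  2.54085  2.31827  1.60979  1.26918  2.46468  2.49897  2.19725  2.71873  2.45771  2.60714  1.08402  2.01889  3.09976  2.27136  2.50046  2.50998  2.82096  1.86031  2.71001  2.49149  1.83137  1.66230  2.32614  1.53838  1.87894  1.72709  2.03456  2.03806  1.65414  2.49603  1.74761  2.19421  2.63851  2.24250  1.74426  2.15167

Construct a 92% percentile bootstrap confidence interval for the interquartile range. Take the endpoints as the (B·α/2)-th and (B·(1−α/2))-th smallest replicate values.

(1.08402, 2.79649)

Sorted replicates: 0.95945, 1.08402, 1.26918, 1.39807, 1.53838, 1.60654, 1.60979, 1.65414, 1.66230, 1.72709, 1.74426, 1.74761, 1.83137, 1.86031, 1.87894, 2.01889, 2.03456, 2.03806, 2.15167, 2.19269, 2.19421, 2.19725, 2.23212, 2.24250, 2.27136, 2.29632, 2.29643, 2.31827, 2.32369, 2.32614, 2.45771, 2.46468, 2.47158, 2.49149, 2.49603, 2.49897, 2.50046, 2.50998, 2.54085, 2.57181, 2.60714, 2.62535, 2.63851, 2.71001, 2.71873, 2.72731, 2.74465, 2.79649, 2.82096, 3.09976
α = 0.08; lower rank = 50 × 0.040 = 2; upper rank = 50 × 0.960 = 48.
The 2nd smallest replicate is 1.08402; the 48th is 2.79649.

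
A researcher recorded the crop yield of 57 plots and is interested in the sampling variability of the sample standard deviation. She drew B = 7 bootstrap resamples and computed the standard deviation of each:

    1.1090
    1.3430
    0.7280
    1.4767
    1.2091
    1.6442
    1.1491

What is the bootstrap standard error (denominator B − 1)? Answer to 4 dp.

Bootstrap SE is the standard deviation of the 7 replicate standard deviations.
Mean of replicates: (1.1090 + 1.3430 + 0.7280 + 1.4767 + 1.2091 + 1.6442 + 1.1491) / 7 = 8.65910 / 7 = 1.23701
Sum of squared deviations: (−0.12801)² + (+0.10599)² + (−0.50901)² + (+0.23969)² + (−0.02791)² + (+0.40719)² + (−0.08791)² = 0.51847
Variance = 0.51847 / 6 = 0.08641
SE* = √0.08641

SE* = 0.2940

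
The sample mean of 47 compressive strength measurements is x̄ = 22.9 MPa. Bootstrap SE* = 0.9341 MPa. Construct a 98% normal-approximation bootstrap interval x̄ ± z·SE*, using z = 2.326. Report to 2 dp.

Margin = 2.326 × 0.9341 = 2.173
Interval: 22.9 ± 2.173

(20.73, 25.07)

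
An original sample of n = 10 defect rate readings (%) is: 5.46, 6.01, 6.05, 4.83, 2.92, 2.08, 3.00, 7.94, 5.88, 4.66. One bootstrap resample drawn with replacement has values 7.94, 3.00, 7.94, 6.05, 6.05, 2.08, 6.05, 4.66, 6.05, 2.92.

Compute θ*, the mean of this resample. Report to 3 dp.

Mean = (7.94 + 3.00 + 7.94 + 6.05 + 6.05 + 2.08 + 6.05 + 4.66 + 6.05 + 2.92) / 10 = 52.740 / 10 = 5.274

θ* = 5.274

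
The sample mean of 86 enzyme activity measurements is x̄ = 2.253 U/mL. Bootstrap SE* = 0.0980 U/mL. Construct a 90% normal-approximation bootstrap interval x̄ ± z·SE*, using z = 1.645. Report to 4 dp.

(2.0918, 2.4142)

Margin = 1.645 × 0.0980 = 0.16121
Interval: 2.253 ± 0.16121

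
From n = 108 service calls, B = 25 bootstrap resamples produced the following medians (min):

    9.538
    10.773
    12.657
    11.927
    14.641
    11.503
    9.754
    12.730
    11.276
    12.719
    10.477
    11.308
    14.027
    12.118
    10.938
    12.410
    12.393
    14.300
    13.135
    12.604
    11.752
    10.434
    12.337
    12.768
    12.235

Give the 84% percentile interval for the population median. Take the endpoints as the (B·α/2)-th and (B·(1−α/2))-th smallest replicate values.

(9.754, 14.027)

Sorted replicates: 9.538, 9.754, 10.434, 10.477, 10.773, 10.938, 11.276, 11.308, 11.503, 11.752, 11.927, 12.118, 12.235, 12.337, 12.393, 12.410, 12.604, 12.657, 12.719, 12.730, 12.768, 13.135, 14.027, 14.300, 14.641
α = 0.16; lower rank = 25 × 0.080 = 2; upper rank = 25 × 0.920 = 23.
The 2nd smallest replicate is 9.754; the 23rd is 14.027.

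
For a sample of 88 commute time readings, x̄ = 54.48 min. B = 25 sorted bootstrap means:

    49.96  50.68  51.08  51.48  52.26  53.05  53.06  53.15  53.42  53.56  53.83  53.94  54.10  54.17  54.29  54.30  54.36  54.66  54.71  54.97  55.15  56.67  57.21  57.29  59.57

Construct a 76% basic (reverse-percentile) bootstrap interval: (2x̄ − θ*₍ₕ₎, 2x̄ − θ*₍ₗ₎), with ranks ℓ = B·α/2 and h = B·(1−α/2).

(52.29, 57.88)

Percentile endpoints at ranks 3 and 22: θ*₍3₎ = 51.08, θ*₍22₎ = 56.67.
Basic interval reflects these around x̄:
  lower = 2 × 54.48 − 56.67 = 52.29
  upper = 2 × 54.48 − 51.08 = 57.88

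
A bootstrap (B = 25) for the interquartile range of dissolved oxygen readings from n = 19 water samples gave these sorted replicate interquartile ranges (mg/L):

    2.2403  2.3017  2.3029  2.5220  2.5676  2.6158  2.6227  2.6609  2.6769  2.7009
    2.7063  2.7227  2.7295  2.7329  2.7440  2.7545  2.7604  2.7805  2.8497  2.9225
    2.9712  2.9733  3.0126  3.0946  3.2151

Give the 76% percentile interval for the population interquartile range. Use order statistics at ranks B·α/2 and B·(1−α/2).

(2.3029, 2.9733)

α = 0.24; lower rank = 25 × 0.120 = 3; upper rank = 25 × 0.880 = 22.
The 3rd smallest replicate is 2.3029; the 22nd is 2.9733.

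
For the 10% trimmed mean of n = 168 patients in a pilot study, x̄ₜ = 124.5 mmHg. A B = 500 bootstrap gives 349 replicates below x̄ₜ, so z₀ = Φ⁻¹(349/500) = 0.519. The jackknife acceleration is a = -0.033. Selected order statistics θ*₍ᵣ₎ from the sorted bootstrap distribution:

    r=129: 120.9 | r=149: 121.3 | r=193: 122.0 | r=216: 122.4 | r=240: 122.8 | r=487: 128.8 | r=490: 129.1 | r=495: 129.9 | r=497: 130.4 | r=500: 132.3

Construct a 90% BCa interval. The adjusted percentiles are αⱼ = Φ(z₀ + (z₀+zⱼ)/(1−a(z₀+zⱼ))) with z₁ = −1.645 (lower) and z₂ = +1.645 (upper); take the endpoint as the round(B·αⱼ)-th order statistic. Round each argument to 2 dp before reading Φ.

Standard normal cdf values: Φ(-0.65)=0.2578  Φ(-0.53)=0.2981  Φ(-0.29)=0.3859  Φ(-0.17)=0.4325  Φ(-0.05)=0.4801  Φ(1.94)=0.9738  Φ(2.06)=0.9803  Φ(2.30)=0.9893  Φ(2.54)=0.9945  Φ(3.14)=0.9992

(120.9, 130.4)

Lower: z₀ + z₁ = 0.519 + (-1.645) = -1.126; 1 − a(z₀+z₁) = 1 − (-0.033)(-1.126) = 0.9628; argument = 0.519 + (-1.126)/0.9628 = -0.6505 → -0.65.
α₁ = Φ(-0.65) = 0.2578; rank = round(500 × 0.2578) = 129; θ*₍129₎ = 120.9.
Upper: z₀ + z₂ = 2.164; 1 − a(z₀+z₂) = 1.0714; argument = 2.5388 → 2.54; α₂ = 0.9945; rank = 497; θ*₍497₎ = 130.4.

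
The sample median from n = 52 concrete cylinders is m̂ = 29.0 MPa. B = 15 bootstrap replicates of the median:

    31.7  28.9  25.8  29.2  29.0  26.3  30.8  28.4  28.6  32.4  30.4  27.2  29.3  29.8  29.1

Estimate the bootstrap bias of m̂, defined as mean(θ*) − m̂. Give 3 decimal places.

bias = +0.127

mean(θ*) = (31.7 + 28.9 + 25.8 + 29.2 + 29.0 + 26.3 + 30.8 + 28.4 + 28.6 + 32.4 + 30.4 + 27.2 + 29.3 + 29.8 + 29.1) / 15 = 29.1267
bias = 29.1267 − 29.0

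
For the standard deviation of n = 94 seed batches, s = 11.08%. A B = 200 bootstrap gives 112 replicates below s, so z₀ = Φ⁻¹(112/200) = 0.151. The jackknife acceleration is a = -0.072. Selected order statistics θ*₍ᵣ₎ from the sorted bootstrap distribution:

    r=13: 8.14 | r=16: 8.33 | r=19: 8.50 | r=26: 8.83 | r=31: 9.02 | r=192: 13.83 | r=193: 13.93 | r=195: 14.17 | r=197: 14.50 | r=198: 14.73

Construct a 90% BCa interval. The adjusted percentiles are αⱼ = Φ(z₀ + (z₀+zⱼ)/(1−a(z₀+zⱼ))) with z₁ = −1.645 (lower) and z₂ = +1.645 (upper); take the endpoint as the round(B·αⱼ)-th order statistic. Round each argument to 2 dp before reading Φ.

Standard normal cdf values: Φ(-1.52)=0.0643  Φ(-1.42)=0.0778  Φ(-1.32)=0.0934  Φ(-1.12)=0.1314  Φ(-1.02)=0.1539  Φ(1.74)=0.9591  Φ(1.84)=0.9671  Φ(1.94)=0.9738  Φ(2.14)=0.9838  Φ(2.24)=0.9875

Lower: z₀ + z₁ = 0.151 + (-1.645) = -1.494; 1 − a(z₀+z₁) = 1 − (-0.072)(-1.494) = 0.8924; argument = 0.151 + (-1.494)/0.8924 = -1.5231 → -1.52.
α₁ = Φ(-1.52) = 0.0643; rank = round(200 × 0.0643) = 13; θ*₍13₎ = 8.14.
Upper: z₀ + z₂ = 1.796; 1 − a(z₀+z₂) = 1.1293; argument = 1.7413 → 1.74; α₂ = 0.9591; rank = 192; θ*₍192₎ = 13.83.

(8.14, 13.83)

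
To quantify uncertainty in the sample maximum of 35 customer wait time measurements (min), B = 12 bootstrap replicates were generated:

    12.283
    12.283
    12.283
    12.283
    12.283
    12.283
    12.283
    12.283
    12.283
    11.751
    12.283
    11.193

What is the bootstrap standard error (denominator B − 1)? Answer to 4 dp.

SE* = 0.3374

Bootstrap SE is the standard deviation of the 12 replicate maximums.
Mean of replicates: (12.283 + 12.283 + 12.283 + 12.283 + 12.283 + 12.283 + 12.283 + 12.283 + 12.283 + 11.751 + 12.283 + 11.193) / 12 = 145.77400 / 12 = 12.14783
Sum of squared deviations: (+0.13517)² + (+0.13517)² + (+0.13517)² + (+0.13517)² + (+0.13517)² + (+0.13517)² + (+0.13517)² + (+0.13517)² + (+0.13517)² + (−0.39683)² + (+0.13517)² + (−0.95483)² = 1.25188
Variance = 1.25188 / 11 = 0.11381
SE* = √0.11381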